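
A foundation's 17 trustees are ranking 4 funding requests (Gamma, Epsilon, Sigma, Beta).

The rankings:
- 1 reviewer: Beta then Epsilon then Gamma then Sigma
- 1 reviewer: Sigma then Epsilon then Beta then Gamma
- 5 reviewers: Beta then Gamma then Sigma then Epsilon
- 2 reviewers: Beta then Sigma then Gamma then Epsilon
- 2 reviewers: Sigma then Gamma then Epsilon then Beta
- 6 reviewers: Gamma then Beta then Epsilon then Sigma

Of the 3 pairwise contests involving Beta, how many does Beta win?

3

Beta against each rival (17 reviewers):
Beta vs Gamma: Beta wins 9–8.
Beta vs Epsilon: Beta wins 14–3.
Beta–Sigma: Beta 14–3.
Beta beats Gamma, Epsilon, Sigma — 3 pairwise wins.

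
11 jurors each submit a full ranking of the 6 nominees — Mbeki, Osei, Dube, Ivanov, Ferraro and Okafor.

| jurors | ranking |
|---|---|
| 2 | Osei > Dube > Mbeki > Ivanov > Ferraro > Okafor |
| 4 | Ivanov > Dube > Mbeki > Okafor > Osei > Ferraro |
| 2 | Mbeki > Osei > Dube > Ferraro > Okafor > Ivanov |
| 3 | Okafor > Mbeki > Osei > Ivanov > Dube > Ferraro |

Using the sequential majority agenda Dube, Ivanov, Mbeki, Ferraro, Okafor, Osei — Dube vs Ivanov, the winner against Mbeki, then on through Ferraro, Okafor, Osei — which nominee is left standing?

Mbeki

Round 1: Dube vs Ivanov — 4–7, Ivanov advances.
Round 2: Ivanov vs Mbeki — 4–7, Mbeki advances.
Round 3: Mbeki vs Ferraro — 11–0, Mbeki advances.
Round 4: Mbeki vs Okafor — 8–3, Mbeki advances.
Round 5: Mbeki vs Osei — 9–2, Mbeki advances.
Mbeki survives the agenda.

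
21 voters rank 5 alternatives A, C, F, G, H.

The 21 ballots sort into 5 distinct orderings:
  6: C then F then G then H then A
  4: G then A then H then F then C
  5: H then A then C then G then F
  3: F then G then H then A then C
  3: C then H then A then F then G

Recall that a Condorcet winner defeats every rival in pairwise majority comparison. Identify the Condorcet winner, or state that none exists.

none

Check each pair by majority over 21 ballots:
A vs C: 12 to 9, A.
A vs F: 12 to 9, A.
A vs G: A is ranked higher on 5+3 = 8 ballots, G on 13. G wins 13–8.
A vs H: 4 for A, 17 for H — H by 17–4.
C vs F: C preferred on 6+5+3 = 14 ballots; C wins 14–7.
C vs G: 14 to 7, C.
C vs H: 6+3 = 9 for C, 12 for H — H by 12–9.
F vs G: F preferred on 6+3+3 = 12 ballots; F wins 12–9.
F vs H: 9 to 12, H.
G vs H: 13 to 8, G.
Each alternative drops at least one matchup (A loses to G; C loses to A; F loses to A; G loses to C; H loses to G); the cycle A > C > G > A rules out a Condorcet winner.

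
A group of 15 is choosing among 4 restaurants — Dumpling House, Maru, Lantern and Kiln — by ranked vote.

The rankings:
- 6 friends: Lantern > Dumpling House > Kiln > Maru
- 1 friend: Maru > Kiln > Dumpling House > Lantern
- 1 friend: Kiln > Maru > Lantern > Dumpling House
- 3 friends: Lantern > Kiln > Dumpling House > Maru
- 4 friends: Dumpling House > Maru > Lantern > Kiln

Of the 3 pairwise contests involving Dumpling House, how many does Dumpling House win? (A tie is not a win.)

2

Dumpling House against each rival (15 friends):
Dumpling House vs Maru: Dumpling House wins 13–2.
Dumpling House vs Lantern: 5 to 10, Lantern.
Dumpling House vs Kiln: Dumpling House preferred on 6+4 = 10 ballots; Dumpling House wins 10–5.
Dumpling House beats Maru, Kiln; loses to Lantern — 2 pairwise wins.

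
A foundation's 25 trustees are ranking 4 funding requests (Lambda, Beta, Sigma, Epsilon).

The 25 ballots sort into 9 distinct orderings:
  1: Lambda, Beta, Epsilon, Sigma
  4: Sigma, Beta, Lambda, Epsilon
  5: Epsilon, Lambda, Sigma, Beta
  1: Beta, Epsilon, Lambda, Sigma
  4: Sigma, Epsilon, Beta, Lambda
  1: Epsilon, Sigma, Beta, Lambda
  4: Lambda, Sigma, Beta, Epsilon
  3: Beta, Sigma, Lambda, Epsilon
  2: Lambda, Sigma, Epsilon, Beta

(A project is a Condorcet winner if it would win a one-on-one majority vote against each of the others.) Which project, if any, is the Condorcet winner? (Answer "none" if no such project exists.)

Head-to-head results (25 reviewers):
Lambda vs Beta: Lambda preferred on 1+5+4+2 = 12 ballots; Beta wins 13–12.
Lambda vs Sigma: 13 to 12, Lambda.
Lambda vs Epsilon: Lambda preferred on 1+4+4+3+2 = 14 ballots; Lambda wins 14–11.
Beta vs Sigma: 5 to 20, Sigma.
Beta vs Epsilon: Beta is ranked higher on 1+4+1+4+3 = 13 ballots, Epsilon on 12. Beta wins 13–12.
Sigma vs Epsilon: Sigma is ranked higher on 4+4+4+3+2 = 17 ballots, Epsilon on 8. Sigma wins 17–8.
No project is unbeaten: Lambda loses to Beta; Beta loses to Sigma; Sigma loses to Lambda; Epsilon loses to Lambda. In particular Lambda > Sigma > Beta > Lambda is a majority cycle — no Condorcet winner exists.

none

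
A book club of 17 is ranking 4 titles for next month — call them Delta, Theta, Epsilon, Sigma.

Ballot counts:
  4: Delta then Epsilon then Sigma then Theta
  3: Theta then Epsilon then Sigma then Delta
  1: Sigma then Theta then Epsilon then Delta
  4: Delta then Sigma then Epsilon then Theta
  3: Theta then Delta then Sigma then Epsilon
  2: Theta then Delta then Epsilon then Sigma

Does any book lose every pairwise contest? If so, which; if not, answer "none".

Head-to-head results (17 members):
Delta vs Theta: Delta is ranked higher on 4+4 = 8 ballots, Theta on 9. Theta wins 9–8.
Delta vs Epsilon: 13 to 4, Delta.
Delta vs Sigma: Delta preferred on 4+4+3+2 = 13 ballots; Delta wins 13–4.
Theta–Epsilon: Theta 9–8.
Theta vs Sigma: Sigma, 9–8.
Epsilon–Sigma: Epsilon 9–8.
No book is winless: Delta beats Epsilon; Theta beats Delta; Epsilon beats Sigma; Sigma beats Theta. There is no Condorcet loser.

none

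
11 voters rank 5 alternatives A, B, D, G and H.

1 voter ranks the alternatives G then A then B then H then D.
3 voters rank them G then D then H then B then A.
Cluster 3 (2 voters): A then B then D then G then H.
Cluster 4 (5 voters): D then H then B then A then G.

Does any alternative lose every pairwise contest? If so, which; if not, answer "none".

none

Head-to-head results (11 voters):
A vs B: A is ranked higher on 1+2 = 3 ballots, B on 8. B wins 8–3.
A vs D: 3 to 8, D.
A vs G: A wins 7–4.
A vs H: A preferred on 1+2 = 3 ballots; H wins 8–3.
B vs D: D wins 8–3.
B vs G: 2+5 = 7 for B, 4 for G — B by 7–4.
B vs H: 1+2 = 3 for B, 8 for H — H by 8–3.
D vs G: D preferred on 2+5 = 7 ballots; D wins 7–4.
D vs H: D wins 10–1.
G vs H: G, 6–5.
No alternative is winless: A beats G; B beats A; D beats A; G beats H; H beats A. There is no Condorcet loser.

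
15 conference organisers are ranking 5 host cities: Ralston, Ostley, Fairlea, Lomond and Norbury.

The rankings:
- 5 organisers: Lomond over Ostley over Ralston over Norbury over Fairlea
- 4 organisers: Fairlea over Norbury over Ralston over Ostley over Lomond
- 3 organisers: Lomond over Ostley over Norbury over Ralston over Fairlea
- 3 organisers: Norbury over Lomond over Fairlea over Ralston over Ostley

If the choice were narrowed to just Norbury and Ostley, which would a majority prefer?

Ostley

Ballots ranking Norbury above Ostley: 4 + 3 = 7.
Ballots ranking Ostley above Norbury: 15 − 7 = 8.
Ostley wins the head-to-head 8–7.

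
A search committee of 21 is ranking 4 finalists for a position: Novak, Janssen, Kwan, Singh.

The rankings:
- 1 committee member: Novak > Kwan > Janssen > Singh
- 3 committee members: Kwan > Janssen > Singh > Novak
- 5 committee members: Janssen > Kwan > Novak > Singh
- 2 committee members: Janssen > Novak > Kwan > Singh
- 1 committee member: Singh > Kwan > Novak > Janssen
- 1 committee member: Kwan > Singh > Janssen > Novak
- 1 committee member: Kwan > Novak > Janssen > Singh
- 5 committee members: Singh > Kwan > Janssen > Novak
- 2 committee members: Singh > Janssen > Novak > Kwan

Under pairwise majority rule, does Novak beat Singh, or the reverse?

Ballots ranking Novak above Singh: 1 + 5 + 2 + 1 = 9.
Ballots ranking Singh above Novak: 21 − 9 = 12.
Singh wins the head-to-head 12–9.

Singh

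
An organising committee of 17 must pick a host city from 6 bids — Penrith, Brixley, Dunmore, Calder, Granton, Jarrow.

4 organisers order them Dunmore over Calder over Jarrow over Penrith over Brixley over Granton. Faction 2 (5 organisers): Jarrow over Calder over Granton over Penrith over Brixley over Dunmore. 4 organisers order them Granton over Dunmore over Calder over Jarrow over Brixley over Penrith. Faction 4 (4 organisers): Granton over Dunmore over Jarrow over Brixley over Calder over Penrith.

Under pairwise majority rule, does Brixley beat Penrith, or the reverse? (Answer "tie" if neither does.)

Ballots ranking Brixley above Penrith: 4 + 4 = 8.
Ballots ranking Penrith above Brixley: 17 − 8 = 9.
Penrith wins the head-to-head 9–8.

Penrith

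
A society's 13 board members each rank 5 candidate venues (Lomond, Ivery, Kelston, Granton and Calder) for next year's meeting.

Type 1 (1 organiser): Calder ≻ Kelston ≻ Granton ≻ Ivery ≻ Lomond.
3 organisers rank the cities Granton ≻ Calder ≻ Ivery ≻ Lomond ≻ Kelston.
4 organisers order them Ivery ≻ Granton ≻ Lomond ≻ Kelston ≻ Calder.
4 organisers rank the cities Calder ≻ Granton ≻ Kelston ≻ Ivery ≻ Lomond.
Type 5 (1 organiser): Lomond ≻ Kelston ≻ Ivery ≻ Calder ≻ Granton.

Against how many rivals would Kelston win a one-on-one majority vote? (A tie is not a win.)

0

Kelston against each rival (13 organisers):
Kelston–Lomond: Lomond 8–5.
Kelston–Ivery: Ivery 7–6.
Kelston–Granton: Granton 11–2.
Kelston vs Calder: Calder, 8–5.
Kelston beats no one; loses to Lomond, Ivery, Granton, Calder — 0 pairwise wins.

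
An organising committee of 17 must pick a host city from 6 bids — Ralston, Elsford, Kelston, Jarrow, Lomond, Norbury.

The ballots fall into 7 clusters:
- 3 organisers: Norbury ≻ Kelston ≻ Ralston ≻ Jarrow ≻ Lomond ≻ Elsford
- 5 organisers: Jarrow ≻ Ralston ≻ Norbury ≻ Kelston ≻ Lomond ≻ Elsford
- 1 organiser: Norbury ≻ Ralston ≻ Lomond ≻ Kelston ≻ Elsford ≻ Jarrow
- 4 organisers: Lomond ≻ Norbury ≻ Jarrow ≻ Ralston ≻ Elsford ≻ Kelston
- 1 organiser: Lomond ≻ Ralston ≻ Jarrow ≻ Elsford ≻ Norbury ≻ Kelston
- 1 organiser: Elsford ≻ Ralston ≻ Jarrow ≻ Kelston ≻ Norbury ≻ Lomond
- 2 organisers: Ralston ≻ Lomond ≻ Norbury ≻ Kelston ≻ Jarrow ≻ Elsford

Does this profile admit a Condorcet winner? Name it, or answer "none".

Head-to-head results (17 organisers):
Ralston vs Elsford: Ralston wins 16–1.
Ralston–Kelston: Ralston 14–3.
Ralston vs Jarrow: Jarrow, 9–8.
Ralston vs Lomond: Ralston, 12–5.
Ralston vs Norbury: Ralston wins 9–8.
Elsford vs Kelston: Kelston, 11–6.
Elsford vs Jarrow: Jarrow, 15–2.
Elsford vs Lomond: Lomond, 16–1.
Elsford–Norbury: Norbury 15–2.
Kelston–Jarrow: Jarrow 11–6.
Kelston vs Lomond: Kelston wins 9–8.
Kelston vs Norbury: Norbury, 16–1.
Jarrow vs Lomond: Jarrow wins 9–8.
Jarrow–Norbury: Norbury 10–7.
Lomond vs Norbury: Norbury, 10–7.
Every city loses at least once (Ralston loses to Jarrow; Elsford loses to Ralston; Kelston loses to Ralston; Jarrow loses to Norbury; Lomond loses to Ralston; Norbury loses to Ralston). The majority relation contains the cycle Ralston → Norbury → Jarrow → Ralston, so there is no Condorcet winner.

none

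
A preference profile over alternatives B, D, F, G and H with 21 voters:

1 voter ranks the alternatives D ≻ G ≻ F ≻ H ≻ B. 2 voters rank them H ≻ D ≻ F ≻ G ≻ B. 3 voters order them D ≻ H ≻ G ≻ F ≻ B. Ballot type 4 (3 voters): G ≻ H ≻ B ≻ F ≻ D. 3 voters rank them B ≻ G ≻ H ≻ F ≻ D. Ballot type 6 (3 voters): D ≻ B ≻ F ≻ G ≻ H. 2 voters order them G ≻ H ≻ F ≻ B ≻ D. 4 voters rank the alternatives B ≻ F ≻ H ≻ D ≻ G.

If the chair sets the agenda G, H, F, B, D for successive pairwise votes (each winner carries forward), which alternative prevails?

Round 1: G vs H — 12–9, G advances.
Round 2: G vs F — 12–9, G advances.
Round 3: G vs B — 11–10, G advances.
Round 4: G vs D — 8–13, D advances.
The agenda winner is D.

D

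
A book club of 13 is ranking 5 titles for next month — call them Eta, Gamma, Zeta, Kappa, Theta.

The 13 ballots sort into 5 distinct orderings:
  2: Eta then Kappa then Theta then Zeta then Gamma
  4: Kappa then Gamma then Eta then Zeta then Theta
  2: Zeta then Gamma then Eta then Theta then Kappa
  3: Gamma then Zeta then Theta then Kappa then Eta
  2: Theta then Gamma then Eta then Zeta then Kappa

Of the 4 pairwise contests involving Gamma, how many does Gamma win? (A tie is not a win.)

Gamma against each rival (13 members):
Gamma vs Eta: Gamma preferred on 4+2+3+2 = 11 ballots; Gamma wins 11–2.
Gamma vs Zeta: Gamma, 9–4.
Gamma vs Kappa: Gamma is ranked higher on 2+3+2 = 7 ballots, Kappa on 6. Gamma wins 7–6.
Gamma vs Theta: Gamma, 9–4.
Gamma beats Eta, Zeta, Kappa, Theta — 4 pairwise wins.

4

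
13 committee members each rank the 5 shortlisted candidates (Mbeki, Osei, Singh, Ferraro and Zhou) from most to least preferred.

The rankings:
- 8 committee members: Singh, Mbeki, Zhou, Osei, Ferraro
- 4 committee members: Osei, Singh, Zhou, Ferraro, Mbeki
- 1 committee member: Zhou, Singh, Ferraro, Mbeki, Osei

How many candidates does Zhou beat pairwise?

2

Zhou against each rival (13 committee members):
Zhou vs Mbeki: Mbeki wins 8–5.
Zhou vs Osei: 8+1 = 9 for Zhou, 4 for Osei — Zhou by 9–4.
Zhou vs Singh: Singh wins 12–1.
Zhou vs Ferraro: Zhou wins 13–0.
Zhou beats Osei, Ferraro; loses to Mbeki, Singh — 2 pairwise wins.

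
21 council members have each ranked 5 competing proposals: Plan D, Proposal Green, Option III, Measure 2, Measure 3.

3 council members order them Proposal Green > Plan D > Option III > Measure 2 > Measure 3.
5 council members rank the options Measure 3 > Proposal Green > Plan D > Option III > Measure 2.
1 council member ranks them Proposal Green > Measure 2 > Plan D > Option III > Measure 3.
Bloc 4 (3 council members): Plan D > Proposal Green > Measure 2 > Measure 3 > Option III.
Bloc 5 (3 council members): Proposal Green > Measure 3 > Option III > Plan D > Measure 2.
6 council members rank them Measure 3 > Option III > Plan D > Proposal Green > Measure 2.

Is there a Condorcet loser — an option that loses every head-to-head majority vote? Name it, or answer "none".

Pairwise majorities:
Plan D–Proposal Green: Proposal Green 12–9.
Plan D vs Option III: Plan D, 12–9.
Plan D vs Measure 2: Plan D is ranked higher on 3+5+3+3+6 = 20 ballots, Measure 2 on 1. Plan D wins 20–1.
Plan D vs Measure 3: Measure 3, 14–7.
Proposal Green vs Option III: Proposal Green, 15–6.
Proposal Green vs Measure 2: 21 to 0, Proposal Green.
Proposal Green–Measure 3: Measure 3 11–10.
Option III–Measure 2: Option III 17–4.
Option III vs Measure 3: 3+1 = 4 for Option III, 17 for Measure 3 — Measure 3 by 17–4.
Measure 2 vs Measure 3: Measure 3 wins 14–7.
Measure 2 loses to every other option — it is the Condorcet loser.

Measure 2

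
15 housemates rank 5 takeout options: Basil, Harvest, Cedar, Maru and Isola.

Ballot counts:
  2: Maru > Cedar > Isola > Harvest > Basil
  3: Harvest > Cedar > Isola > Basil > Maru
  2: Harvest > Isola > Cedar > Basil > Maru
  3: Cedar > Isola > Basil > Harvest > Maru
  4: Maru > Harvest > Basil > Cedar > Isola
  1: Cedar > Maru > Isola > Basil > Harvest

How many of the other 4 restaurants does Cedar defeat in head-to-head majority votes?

3

Cedar against each rival (15 friends):
Cedar vs Basil: 2+3+2+3+1 = 11 for Cedar, 4 for Basil — Cedar by 11–4.
Cedar vs Harvest: 2+3+1 = 6 for Cedar, 9 for Harvest — Harvest by 9–6.
Cedar–Maru: Cedar 9–6.
Cedar–Isola: Cedar 13–2.
Cedar beats Basil, Maru, Isola; loses to Harvest — 3 pairwise wins.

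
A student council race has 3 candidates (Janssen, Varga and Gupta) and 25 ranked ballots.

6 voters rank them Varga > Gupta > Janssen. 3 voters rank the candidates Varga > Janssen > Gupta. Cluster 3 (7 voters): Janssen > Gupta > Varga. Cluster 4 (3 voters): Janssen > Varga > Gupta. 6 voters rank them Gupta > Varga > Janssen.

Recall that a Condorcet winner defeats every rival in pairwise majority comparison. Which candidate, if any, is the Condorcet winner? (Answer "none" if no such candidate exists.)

Check each pair by majority over 25 ballots:
Janssen vs Varga: 10 to 15, Varga.
Janssen vs Gupta: Janssen is ranked higher on 3+7+3 = 13 ballots, Gupta on 12. Janssen wins 13–12.
Varga vs Gupta: Varga preferred on 6+3+3 = 12 ballots; Gupta wins 13–12.
No candidate is unbeaten: Janssen loses to Varga; Varga loses to Gupta; Gupta loses to Janssen. In particular Janssen > Gupta > Varga > Janssen is a majority cycle — no Condorcet winner exists.

none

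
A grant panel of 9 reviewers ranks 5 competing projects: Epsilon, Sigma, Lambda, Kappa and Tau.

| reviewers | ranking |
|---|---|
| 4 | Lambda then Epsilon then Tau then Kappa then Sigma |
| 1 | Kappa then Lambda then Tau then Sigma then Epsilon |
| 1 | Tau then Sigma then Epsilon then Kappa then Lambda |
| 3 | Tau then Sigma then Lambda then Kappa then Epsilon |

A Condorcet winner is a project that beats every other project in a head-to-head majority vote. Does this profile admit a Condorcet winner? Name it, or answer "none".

Pairwise majorities:
Epsilon vs Sigma: 4 to 5, Sigma.
Epsilon vs Lambda: Epsilon preferred on 1 ballot; Lambda wins 8–1.
Epsilon vs Kappa: Epsilon preferred on 4+1 = 5 ballots; Epsilon wins 5–4.
Epsilon vs Tau: 4 to 5, Tau.
Sigma vs Lambda: 1+3 = 4 for Sigma, 5 for Lambda — Lambda by 5–4.
Sigma vs Kappa: 1+3 = 4 for Sigma, 5 for Kappa — Kappa by 5–4.
Sigma vs Tau: 0 for Sigma, 9 for Tau — Tau by 9–0.
Lambda vs Kappa: 7 to 2, Lambda.
Lambda vs Tau: 4+1 = 5 for Lambda, 4 for Tau — Lambda by 5–4.
Kappa vs Tau: 1 to 8, Tau.
Lambda wins every pairwise contest, so Lambda is the Condorcet winner.

Lambda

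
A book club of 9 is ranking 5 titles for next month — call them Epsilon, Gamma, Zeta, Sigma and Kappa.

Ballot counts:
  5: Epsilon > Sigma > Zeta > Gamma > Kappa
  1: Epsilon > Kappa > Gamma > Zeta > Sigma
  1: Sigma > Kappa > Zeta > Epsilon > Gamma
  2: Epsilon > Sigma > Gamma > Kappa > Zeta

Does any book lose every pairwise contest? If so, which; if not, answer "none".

Kappa

Pairwise majorities:
Epsilon vs Gamma: Epsilon is ranked higher on 5+1+1+2 = 9 ballots, Gamma on 0. Epsilon wins 9–0.
Epsilon–Zeta: Epsilon 8–1.
Epsilon vs Sigma: Epsilon is ranked higher on 5+1+2 = 8 ballots, Sigma on 1. Epsilon wins 8–1.
Epsilon vs Kappa: 8 to 1, Epsilon.
Gamma vs Zeta: 1+2 = 3 for Gamma, 6 for Zeta — Zeta by 6–3.
Gamma vs Sigma: Sigma, 8–1.
Gamma vs Kappa: 5+2 = 7 for Gamma, 2 for Kappa — Gamma by 7–2.
Zeta vs Sigma: Sigma, 8–1.
Zeta vs Kappa: Zeta, 5–4.
Sigma vs Kappa: 5+1+2 = 8 for Sigma, 1 for Kappa — Sigma by 8–1.
Kappa loses to every other book — it is the Condorcet loser.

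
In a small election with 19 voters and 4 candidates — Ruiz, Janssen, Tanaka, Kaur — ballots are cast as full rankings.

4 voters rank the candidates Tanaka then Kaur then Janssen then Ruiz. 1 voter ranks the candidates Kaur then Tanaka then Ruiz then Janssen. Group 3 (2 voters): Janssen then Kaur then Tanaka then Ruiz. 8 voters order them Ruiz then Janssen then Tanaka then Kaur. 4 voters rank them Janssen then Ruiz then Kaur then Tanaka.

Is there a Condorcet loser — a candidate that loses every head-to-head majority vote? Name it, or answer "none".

Head-to-head results (19 voters):
Ruiz vs Janssen: Janssen wins 10–9.
Ruiz–Tanaka: Ruiz 12–7.
Ruiz vs Kaur: Ruiz wins 12–7.
Janssen vs Tanaka: Janssen wins 14–5.
Janssen vs Kaur: Janssen is ranked higher on 2+8+4 = 14 ballots, Kaur on 5. Janssen wins 14–5.
Tanaka vs Kaur: 12 to 7, Tanaka.
Kaur loses to every other candidate — it is the Condorcet loser.

Kaur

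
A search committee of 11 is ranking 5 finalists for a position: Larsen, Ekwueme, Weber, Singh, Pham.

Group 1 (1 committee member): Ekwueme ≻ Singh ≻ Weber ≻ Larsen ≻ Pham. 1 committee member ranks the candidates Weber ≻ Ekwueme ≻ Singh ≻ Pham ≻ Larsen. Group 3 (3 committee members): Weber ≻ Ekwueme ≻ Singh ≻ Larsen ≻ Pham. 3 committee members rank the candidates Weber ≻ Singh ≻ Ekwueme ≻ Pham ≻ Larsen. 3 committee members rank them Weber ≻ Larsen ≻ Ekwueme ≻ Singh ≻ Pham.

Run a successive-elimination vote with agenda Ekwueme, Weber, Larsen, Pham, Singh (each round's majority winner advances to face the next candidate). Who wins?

Weber

Round 1: Ekwueme vs Weber — 1–10, Weber advances.
Round 2: Weber vs Larsen — 11–0, Weber advances.
Round 3: Weber vs Pham — 11–0, Weber advances.
Round 4: Weber vs Singh — 10–1, Weber advances.
The agenda winner is Weber.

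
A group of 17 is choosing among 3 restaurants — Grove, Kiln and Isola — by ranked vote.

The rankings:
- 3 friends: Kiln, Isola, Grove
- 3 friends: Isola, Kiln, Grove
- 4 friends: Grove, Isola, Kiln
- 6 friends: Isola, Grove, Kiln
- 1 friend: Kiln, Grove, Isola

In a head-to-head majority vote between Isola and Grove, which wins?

Isola

Ballots ranking Isola above Grove: 3 + 3 + 6 = 12.
Ballots ranking Grove above Isola: 17 − 12 = 5.
Isola wins the head-to-head 12–5.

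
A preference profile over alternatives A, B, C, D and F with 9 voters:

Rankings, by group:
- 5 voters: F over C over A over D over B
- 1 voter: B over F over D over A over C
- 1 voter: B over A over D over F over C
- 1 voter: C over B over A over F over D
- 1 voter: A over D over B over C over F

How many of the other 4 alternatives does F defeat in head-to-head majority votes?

4

F against each rival (9 voters):
F vs A: F is ranked higher on 5+1 = 6 ballots, A on 3. F wins 6–3.
F–B: F 5–4.
F vs C: F is ranked higher on 5+1+1 = 7 ballots, C on 2. F wins 7–2.
F vs D: F, 7–2.
F beats A, B, C, D — 4 pairwise wins.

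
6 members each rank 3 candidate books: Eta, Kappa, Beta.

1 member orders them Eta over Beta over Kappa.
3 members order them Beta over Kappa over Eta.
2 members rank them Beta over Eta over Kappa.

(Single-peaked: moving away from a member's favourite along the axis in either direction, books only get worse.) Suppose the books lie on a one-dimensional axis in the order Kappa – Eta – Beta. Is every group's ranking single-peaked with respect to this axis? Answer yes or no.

no

Axis positions: Kappa=1, Eta=2, Beta=3.
Group 1 (peak Eta at position 2): ranking walks positions 2-3-1, expanding outward from the peak — single-peaked.
Group 2: ranking walks positions 3-1-2; Kappa is ranked above Eta even though Eta lies between Kappa and the peak Beta on the axis — preferences dip and rise again. Not single-peaked.
Group 3 (peak Beta at position 3): ranking walks positions 3-2-1, expanding outward from the peak — single-peaked.
Group 2 violates single-peakedness, so the profile is not single-peaked on this axis.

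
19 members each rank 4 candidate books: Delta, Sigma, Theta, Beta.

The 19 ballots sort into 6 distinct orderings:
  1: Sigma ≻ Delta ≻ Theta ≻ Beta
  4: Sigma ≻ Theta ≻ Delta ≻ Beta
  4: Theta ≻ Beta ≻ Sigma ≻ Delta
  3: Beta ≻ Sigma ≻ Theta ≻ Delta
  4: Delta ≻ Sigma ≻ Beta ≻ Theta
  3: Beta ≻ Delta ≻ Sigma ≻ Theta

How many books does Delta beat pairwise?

0

Delta against each rival (19 members):
Delta vs Sigma: 7 to 12, Sigma.
Delta vs Theta: Theta, 11–8.
Delta–Beta: Beta 10–9.
Delta beats no one; loses to Sigma, Theta, Beta — 0 pairwise wins.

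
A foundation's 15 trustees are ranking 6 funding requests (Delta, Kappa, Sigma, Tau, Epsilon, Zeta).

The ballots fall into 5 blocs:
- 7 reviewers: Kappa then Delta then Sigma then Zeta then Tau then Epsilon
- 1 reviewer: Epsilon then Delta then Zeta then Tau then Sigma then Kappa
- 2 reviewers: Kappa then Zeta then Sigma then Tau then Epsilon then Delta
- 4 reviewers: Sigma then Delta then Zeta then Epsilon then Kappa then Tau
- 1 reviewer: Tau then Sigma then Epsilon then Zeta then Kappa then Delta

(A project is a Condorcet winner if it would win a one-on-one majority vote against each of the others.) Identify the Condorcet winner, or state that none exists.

Check each pair by majority over 15 ballots:
Delta vs Kappa: Kappa wins 10–5.
Delta vs Sigma: Delta is ranked higher on 7+1 = 8 ballots, Sigma on 7. Delta wins 8–7.
Delta vs Tau: Delta wins 12–3.
Delta vs Epsilon: 7+4 = 11 for Delta, 4 for Epsilon — Delta by 11–4.
Delta vs Zeta: Delta, 12–3.
Kappa vs Sigma: Kappa is ranked higher on 7+2 = 9 ballots, Sigma on 6. Kappa wins 9–6.
Kappa vs Tau: Kappa is ranked higher on 7+2+4 = 13 ballots, Tau on 2. Kappa wins 13–2.
Kappa vs Epsilon: Kappa, 9–6.
Kappa vs Zeta: Kappa, 9–6.
Sigma vs Tau: Sigma is ranked higher on 7+2+4 = 13 ballots, Tau on 2. Sigma wins 13–2.
Sigma vs Epsilon: Sigma preferred on 7+2+4+1 = 14 ballots; Sigma wins 14–1.
Sigma vs Zeta: Sigma wins 12–3.
Tau vs Epsilon: Tau preferred on 7+2+1 = 10 ballots; Tau wins 10–5.
Tau vs Zeta: Zeta, 14–1.
Epsilon vs Zeta: Zeta wins 13–2.
Only Kappa has no losses; Kappa is the Condorcet winner.

Kappa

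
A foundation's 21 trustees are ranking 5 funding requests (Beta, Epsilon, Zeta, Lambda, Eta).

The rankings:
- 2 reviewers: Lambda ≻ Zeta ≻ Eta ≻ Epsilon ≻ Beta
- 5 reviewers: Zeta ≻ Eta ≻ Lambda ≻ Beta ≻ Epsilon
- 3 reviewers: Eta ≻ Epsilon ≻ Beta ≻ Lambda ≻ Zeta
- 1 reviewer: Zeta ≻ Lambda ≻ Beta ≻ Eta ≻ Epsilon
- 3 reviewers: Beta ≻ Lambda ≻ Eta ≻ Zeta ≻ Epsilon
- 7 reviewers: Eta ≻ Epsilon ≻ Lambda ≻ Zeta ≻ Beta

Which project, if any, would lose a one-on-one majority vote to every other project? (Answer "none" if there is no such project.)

Beta

Head-to-head results (21 reviewers):
Beta vs Epsilon: Beta preferred on 5+1+3 = 9 ballots; Epsilon wins 12–9.
Beta vs Zeta: Zeta wins 15–6.
Beta vs Lambda: Lambda, 15–6.
Beta vs Eta: 4 to 17, Eta.
Epsilon vs Zeta: Zeta wins 11–10.
Epsilon vs Lambda: Epsilon is ranked higher on 3+7 = 10 ballots, Lambda on 11. Lambda wins 11–10.
Epsilon vs Eta: Eta wins 21–0.
Zeta–Lambda: Lambda 15–6.
Zeta vs Eta: Zeta is ranked higher on 2+5+1 = 8 ballots, Eta on 13. Eta wins 13–8.
Lambda–Eta: Eta 15–6.
Beta is beaten in every head-to-head and is the Condorcet loser.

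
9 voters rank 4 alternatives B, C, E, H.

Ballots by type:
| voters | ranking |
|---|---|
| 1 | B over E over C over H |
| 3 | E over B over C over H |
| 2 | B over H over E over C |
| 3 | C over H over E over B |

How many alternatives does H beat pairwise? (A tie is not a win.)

H against each rival (9 voters):
H vs B: 3 to 6, B.
H vs C: C wins 7–2.
H vs E: H, 5–4.
H beats E; loses to B, C — 1 pairwise win.

1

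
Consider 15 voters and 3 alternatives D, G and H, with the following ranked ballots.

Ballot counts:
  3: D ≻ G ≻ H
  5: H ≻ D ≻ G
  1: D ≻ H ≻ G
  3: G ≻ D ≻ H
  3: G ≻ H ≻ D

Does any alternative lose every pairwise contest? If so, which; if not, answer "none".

none

Head-to-head results (15 voters):
D vs G: D, 9–6.
D vs H: D preferred on 3+1+3 = 7 ballots; H wins 8–7.
G vs H: G, 9–6.
No alternative is winless: D beats G; G beats H; H beats D. There is no Condorcet loser.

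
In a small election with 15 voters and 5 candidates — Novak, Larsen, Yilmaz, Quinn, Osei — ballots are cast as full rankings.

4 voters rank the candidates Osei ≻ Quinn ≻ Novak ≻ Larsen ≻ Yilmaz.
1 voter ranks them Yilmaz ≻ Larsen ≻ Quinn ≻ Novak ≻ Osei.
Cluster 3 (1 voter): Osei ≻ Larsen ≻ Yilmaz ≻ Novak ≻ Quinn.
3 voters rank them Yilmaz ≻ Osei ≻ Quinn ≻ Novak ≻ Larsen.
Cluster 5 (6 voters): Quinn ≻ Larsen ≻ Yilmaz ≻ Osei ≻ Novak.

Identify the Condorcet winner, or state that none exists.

none

Head-to-head results (15 voters):
Novak vs Larsen: Larsen wins 8–7.
Novak vs Yilmaz: Yilmaz, 11–4.
Novak vs Quinn: Novak is ranked higher on 1 ballot, Quinn on 14. Quinn wins 14–1.
Novak vs Osei: Osei wins 14–1.
Larsen vs Yilmaz: Larsen, 11–4.
Larsen vs Quinn: Larsen preferred on 1+1 = 2 ballots; Quinn wins 13–2.
Larsen vs Osei: Osei wins 8–7.
Yilmaz vs Quinn: Yilmaz preferred on 1+1+3 = 5 ballots; Quinn wins 10–5.
Yilmaz vs Osei: Yilmaz, 10–5.
Quinn–Osei: Osei 8–7.
No candidate is unbeaten: Novak loses to Larsen; Larsen loses to Quinn; Yilmaz loses to Larsen; Quinn loses to Osei; Osei loses to Yilmaz. In particular Larsen → Yilmaz → Osei → Larsen is a majority cycle — no Condorcet winner exists.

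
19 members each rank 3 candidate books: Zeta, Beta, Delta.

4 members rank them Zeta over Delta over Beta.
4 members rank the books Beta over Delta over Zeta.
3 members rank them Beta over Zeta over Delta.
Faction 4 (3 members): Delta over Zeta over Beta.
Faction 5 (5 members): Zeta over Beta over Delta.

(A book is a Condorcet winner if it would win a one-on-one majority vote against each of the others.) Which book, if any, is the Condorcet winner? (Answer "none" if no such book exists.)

Check each pair by majority over 19 ballots:
Zeta vs Beta: Zeta wins 12–7.
Zeta vs Delta: 12 to 7, Zeta.
Beta vs Delta: Beta wins 12–7.
Zeta beats each of Beta, Delta — Zeta is the Condorcet winner.

Zeta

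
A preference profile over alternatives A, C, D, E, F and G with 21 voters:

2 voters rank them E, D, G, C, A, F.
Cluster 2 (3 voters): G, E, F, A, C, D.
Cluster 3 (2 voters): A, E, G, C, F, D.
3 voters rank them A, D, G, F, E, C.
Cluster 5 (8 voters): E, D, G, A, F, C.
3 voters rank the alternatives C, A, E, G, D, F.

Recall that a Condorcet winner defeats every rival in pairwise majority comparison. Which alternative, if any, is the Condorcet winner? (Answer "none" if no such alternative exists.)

E

Pairwise majorities:
A vs C: A preferred on 3+2+3+8 = 16 ballots; A wins 16–5.
A vs D: 11 to 10, A.
A vs E: 8 to 13, E.
A vs F: A is ranked higher on 2+2+3+8+3 = 18 ballots, F on 3. A wins 18–3.
A vs G: 2+3+3 = 8 for A, 13 for G — G by 13–8.
C vs D: C preferred on 3+2+3 = 8 ballots; D wins 13–8.
C vs E: C is ranked higher on 3 ballots, E on 18. E wins 18–3.
C vs F: C preferred on 2+2+3 = 7 ballots; F wins 14–7.
C vs G: 3 for C, 18 for G — G by 18–3.
D vs E: D preferred on 3 ballots; E wins 18–3.
D vs F: 2+3+8+3 = 16 for D, 5 for F — D by 16–5.
D vs G: 13 to 8, D.
E vs F: E preferred on 2+3+2+8+3 = 18 ballots; E wins 18–3.
E vs G: 2+2+8+3 = 15 for E, 6 for G — E by 15–6.
F vs G: 0 to 21, G.
Only E has no losses; E is the Condorcet winner.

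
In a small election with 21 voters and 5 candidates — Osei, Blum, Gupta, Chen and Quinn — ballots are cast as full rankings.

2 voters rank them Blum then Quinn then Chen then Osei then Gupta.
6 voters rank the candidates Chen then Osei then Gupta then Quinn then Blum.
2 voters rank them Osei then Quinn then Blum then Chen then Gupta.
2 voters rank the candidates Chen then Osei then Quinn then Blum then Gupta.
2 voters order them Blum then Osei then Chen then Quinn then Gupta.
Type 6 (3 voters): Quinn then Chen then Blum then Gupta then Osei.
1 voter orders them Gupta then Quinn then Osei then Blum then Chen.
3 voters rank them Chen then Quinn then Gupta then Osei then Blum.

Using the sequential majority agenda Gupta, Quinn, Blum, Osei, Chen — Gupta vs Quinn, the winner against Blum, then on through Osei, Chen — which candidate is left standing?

Round 1: Gupta vs Quinn — 7–14, Quinn advances.
Round 2: Quinn vs Blum — 17–4, Quinn advances.
Round 3: Quinn vs Osei — 9–12, Osei advances.
Round 4: Osei vs Chen — 5–16, Chen advances.
The agenda winner is Chen.

Chen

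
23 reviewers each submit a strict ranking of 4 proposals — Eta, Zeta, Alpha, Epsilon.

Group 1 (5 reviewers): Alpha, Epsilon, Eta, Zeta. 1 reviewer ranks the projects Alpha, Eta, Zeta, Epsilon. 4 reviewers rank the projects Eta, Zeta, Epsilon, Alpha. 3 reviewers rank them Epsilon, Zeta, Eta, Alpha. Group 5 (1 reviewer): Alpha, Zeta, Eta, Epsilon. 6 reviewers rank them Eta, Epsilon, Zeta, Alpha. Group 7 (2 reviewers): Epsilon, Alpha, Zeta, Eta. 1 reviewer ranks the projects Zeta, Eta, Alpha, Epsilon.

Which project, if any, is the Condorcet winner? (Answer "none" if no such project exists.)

Pairwise majorities:
Eta vs Zeta: Eta, 16–7.
Eta–Alpha: Eta 14–9.
Eta vs Epsilon: Eta is ranked higher on 1+4+1+6+1 = 13 ballots, Epsilon on 10. Eta wins 13–10.
Zeta vs Alpha: 4+3+6+1 = 14 for Zeta, 9 for Alpha — Zeta by 14–9.
Zeta–Epsilon: Epsilon 16–7.
Alpha vs Epsilon: Alpha preferred on 5+1+1+1 = 8 ballots; Epsilon wins 15–8.
Only Eta has no losses; Eta is the Condorcet winner.

Eta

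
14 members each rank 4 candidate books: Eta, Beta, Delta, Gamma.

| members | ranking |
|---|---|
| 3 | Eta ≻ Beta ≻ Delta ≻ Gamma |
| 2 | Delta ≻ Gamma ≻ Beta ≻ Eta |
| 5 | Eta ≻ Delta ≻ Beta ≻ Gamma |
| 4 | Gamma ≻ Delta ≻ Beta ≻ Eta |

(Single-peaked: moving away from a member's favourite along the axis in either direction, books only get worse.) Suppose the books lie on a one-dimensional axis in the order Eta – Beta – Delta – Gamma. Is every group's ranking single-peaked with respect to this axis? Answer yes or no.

Axis positions: Eta=1, Beta=2, Delta=3, Gamma=4.
Group 1 (peak Eta at position 1): ranking walks positions 1-2-3-4, expanding outward from the peak — single-peaked.
Group 2 (peak Delta at position 3): ranking walks positions 3-4-2-1, expanding outward from the peak — single-peaked.
Group 3: ranking walks positions 1-3-2-4; Delta is ranked above Beta even though Beta lies between Delta and the peak Eta on the axis — preferences dip and rise again. Not single-peaked.
Group 4 (peak Gamma at position 4): ranking walks positions 4-3-2-1, expanding outward from the peak — single-peaked.
Group 3 violates single-peakedness, so the profile is not single-peaked on this axis.

no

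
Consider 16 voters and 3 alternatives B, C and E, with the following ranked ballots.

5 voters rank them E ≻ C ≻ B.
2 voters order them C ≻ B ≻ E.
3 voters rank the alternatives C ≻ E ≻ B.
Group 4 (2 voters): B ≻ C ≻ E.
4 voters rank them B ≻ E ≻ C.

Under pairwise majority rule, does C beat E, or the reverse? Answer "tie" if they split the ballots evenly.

Ballots ranking C above E: 2 + 3 + 2 = 7.
Ballots ranking E above C: 16 − 7 = 9.
E wins the head-to-head 9–7.

E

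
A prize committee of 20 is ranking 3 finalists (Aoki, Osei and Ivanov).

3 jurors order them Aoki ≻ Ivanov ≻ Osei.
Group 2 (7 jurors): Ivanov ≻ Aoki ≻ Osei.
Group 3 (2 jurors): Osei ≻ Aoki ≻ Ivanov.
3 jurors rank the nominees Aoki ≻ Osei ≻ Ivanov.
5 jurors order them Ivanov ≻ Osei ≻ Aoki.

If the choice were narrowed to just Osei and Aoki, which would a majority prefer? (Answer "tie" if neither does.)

Aoki

Ballots ranking Osei above Aoki: 2 + 5 = 7.
Ballots ranking Aoki above Osei: 20 − 7 = 13.
Aoki wins the head-to-head 13–7.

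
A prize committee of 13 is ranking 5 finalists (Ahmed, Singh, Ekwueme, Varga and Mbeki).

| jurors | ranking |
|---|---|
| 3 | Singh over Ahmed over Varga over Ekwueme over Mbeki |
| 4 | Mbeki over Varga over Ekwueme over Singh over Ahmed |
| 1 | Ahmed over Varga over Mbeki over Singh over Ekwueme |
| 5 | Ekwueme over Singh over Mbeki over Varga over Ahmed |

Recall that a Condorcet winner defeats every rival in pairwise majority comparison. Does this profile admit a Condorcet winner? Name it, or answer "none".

Head-to-head results (13 jurors):
Ahmed vs Singh: 1 to 12, Singh.
Ahmed vs Ekwueme: Ekwueme, 9–4.
Ahmed vs Varga: Ahmed preferred on 3+1 = 4 ballots; Varga wins 9–4.
Ahmed vs Mbeki: Ahmed preferred on 3+1 = 4 ballots; Mbeki wins 9–4.
Singh vs Ekwueme: Singh preferred on 3+1 = 4 ballots; Ekwueme wins 9–4.
Singh vs Varga: Singh preferred on 3+5 = 8 ballots; Singh wins 8–5.
Singh vs Mbeki: Singh, 8–5.
Ekwueme vs Varga: Varga wins 8–5.
Ekwueme–Mbeki: Ekwueme 8–5.
Varga vs Mbeki: 3+1 = 4 for Varga, 9 for Mbeki — Mbeki by 9–4.
No nominee is unbeaten: Ahmed loses to Singh; Singh loses to Ekwueme; Ekwueme loses to Varga; Varga loses to Singh; Mbeki loses to Singh. In particular Singh beats Varga beats Ekwueme beats Singh is a majority cycle — no Condorcet winner exists.

none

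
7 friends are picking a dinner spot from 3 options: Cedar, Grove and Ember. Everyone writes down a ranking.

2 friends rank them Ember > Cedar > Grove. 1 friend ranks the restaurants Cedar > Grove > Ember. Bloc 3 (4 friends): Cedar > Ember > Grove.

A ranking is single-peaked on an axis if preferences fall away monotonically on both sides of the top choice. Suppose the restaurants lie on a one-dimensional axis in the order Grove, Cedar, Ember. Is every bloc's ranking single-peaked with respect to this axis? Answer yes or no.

Axis positions: Grove=1, Cedar=2, Ember=3.
Bloc 1 (peak Ember at position 3): ranking walks positions 3-2-1, expanding outward from the peak — single-peaked.
Bloc 2 (peak Cedar at position 2): ranking walks positions 2-1-3, expanding outward from the peak — single-peaked.
Bloc 3 (peak Cedar at position 2): ranking walks positions 2-3-1, expanding outward from the peak — single-peaked.
Every ranking is single-peaked on this axis.

yes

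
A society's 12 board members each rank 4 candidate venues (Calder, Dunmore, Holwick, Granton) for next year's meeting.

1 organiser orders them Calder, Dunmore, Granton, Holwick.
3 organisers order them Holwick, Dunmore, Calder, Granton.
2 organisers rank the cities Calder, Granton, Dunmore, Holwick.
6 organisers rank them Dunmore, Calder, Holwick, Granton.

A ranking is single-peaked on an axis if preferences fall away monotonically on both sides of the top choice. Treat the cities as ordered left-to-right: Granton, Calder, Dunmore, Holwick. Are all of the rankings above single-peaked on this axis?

yes

Axis positions: Granton=1, Calder=2, Dunmore=3, Holwick=4.
Group 1 (peak Calder at position 2): ranking walks positions 2-3-1-4, expanding outward from the peak — single-peaked.
Group 2 (peak Holwick at position 4): ranking walks positions 4-3-2-1, expanding outward from the peak — single-peaked.
Group 3 (peak Calder at position 2): ranking walks positions 2-1-3-4, expanding outward from the peak — single-peaked.
Group 4 (peak Dunmore at position 3): ranking walks positions 3-2-4-1, expanding outward from the peak — single-peaked.
Every ranking is single-peaked on this axis.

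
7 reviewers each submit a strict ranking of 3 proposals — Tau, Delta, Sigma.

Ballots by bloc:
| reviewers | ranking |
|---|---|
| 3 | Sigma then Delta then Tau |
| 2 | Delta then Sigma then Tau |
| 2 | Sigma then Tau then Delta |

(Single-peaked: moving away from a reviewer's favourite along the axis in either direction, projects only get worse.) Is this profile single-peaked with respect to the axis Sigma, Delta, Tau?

no

Axis positions: Sigma=1, Delta=2, Tau=3.
Bloc 1 (peak Sigma at position 1): ranking walks positions 1-2-3, expanding outward from the peak — single-peaked.
Bloc 2 (peak Delta at position 2): ranking walks positions 2-1-3, expanding outward from the peak — single-peaked.
Bloc 3: ranking walks positions 1-3-2; Tau is ranked above Delta even though Delta lies between Tau and the peak Sigma on the axis — preferences dip and rise again. Not single-peaked.
Bloc 3 violates single-peakedness, so the profile is not single-peaked on this axis.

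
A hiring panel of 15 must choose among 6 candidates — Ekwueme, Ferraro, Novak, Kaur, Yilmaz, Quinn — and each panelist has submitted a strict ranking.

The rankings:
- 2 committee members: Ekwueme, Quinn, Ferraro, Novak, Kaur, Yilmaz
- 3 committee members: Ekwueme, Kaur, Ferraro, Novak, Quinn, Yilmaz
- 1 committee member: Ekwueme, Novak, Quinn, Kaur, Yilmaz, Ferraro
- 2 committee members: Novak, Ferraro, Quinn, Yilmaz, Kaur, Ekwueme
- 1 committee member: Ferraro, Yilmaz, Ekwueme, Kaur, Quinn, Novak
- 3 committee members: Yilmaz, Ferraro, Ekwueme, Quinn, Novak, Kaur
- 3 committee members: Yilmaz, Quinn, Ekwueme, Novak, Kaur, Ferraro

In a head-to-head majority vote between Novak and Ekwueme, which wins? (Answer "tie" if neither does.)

Ballots ranking Novak above Ekwueme: 2.
Ballots ranking Ekwueme above Novak: 15 − 2 = 13.
Ekwueme wins the head-to-head 13–2.

Ekwueme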